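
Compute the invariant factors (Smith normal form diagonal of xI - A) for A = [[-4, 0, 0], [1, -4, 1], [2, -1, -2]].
The Jordan structure of A has elementary divisors (x + 4), (x + 3)^2. Arranging the block sizes at each eigenvalue in decreasing order and taking row products gives the invariant factors.

Invariant factors (smallest first, each dividing the next): (x + 3)^2(x + 4).

Check: the last factor (x + 3)^2(x + 4) is the minimal polynomial, and the product (x + 3)^2(x + 4) is the characteristic polynomial.

(x + 3)^2(x + 4)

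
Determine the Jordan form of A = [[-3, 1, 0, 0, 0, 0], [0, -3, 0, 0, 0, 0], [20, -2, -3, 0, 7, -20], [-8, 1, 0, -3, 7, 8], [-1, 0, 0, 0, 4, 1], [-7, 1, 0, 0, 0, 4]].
The characteristic polynomial is det(xI - A) = (x - 4)^2(x + 3)^4, so the eigenvalues are -3 (algebraic multiplicity 4), 4 (algebraic multiplicity 2).

For λ = -3: rank(A + 3I) = 3, rank((A + 3I)^2) = 2. The eigenspace has dimension 6 - 3 = 3, so there are 3 Jordan blocks; the rank sequence gives block sizes [2, 1, 1].

For λ = 4: rank(A - 4I) = 5, rank((A - 4I)^2) = 4. The eigenspace has dimension 6 - 5 = 1, so there is 1 Jordan block; the rank sequence gives block sizes [2].

Assembling the blocks gives the Jordan form J above.

J = [[-3, 1, 0, 0, 0, 0], [0, -3, 0, 0, 0, 0], [0, 0, -3, 0, 0, 0], [0, 0, 0, -3, 0, 0], [0, 0, 0, 0, 4, 1], [0, 0, 0, 0, 0, 4]]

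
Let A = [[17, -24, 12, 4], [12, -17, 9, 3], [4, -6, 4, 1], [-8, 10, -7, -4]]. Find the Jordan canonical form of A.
J = [[-1, 1, 0, 0], [0, -1, 0, 0], [0, 0, 1, 0], [0, 0, 0, 1]]

The characteristic polynomial is det(xI - A) = (x - 1)^2(x + 1)^2, so the eigenvalues are -1 (algebraic multiplicity 2), 1 (algebraic multiplicity 2).

For λ = -1: rank(A + I) = 3, rank((A + I)^2) = 2. The eigenspace has dimension 4 - 3 = 1, so there is 1 Jordan block; the rank sequence gives block sizes [2].

For λ = 1: rank(A - I) = 2. The eigenspace has dimension 4 - 2 = 2, so there are 2 Jordan blocks; the rank sequence gives block sizes [1, 1].

Assembling the blocks gives the Jordan form J above.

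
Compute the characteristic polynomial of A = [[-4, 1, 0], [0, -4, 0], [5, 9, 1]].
xI - A = [[x + 4, -1, 0], [0, x + 4, 0], [-5, -9, x - 1]].

Expanding det(xI - A) along the first row:
det(xI - A) = + (x + 4)·det([[x + 4, 0], [-9, x - 1]]) - (-1)·det([[0, 0], [-5, x - 1]]) + (0)·det([[0, x + 4], [-5, -9]]).

Evaluating gives χ_A(x) = x^3 + 7x^2 + 8x - 16 = (x - 1)(x + 4)^2.

χ_A(x) = (x - 1)(x + 4)^2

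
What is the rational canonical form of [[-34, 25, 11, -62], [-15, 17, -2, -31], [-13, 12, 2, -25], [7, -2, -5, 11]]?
R = [[0, 0, 0, -16], [1, 0, 0, -16], [0, 1, 0, -12], [0, 0, 1, -4]]

The invariant factors of A (the non-unit diagonal entries of the Smith normal form of xI - A over ℚ[x]) are (x^2 + 2x + 4)^2, each dividing the next. The characteristic polynomial is their product, (x^2 + 2x + 4)^2.

The rational canonical form is the block-diagonal matrix of companion matrices C(f_i):
R = [[0, 0, 0, -16], [1, 0, 0, -16], [0, 1, 0, -12], [0, 0, 1, -4]].

Note the characteristic polynomial does not split into linear factors over ℚ, so A has no Jordan form over ℚ; the rational canonical form exists over any field.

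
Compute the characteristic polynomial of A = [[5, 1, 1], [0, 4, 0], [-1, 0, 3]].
χ_A(x) = (x - 4)^3

xI - A = [[x - 5, -1, -1], [0, x - 4, 0], [1, 0, x - 3]].

Expanding det(xI - A) along the first row:
det(xI - A) = + (x - 5)·det([[x - 4, 0], [0, x - 3]]) - (-1)·det([[0, 0], [1, x - 3]]) + (-1)·det([[0, x - 4], [1, 0]]).

Evaluating gives χ_A(x) = x^3 - 12x^2 + 48x - 64 = (x - 4)^3.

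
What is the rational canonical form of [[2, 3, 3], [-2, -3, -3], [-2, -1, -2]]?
R = [[0, 0, 0], [1, 0, -5], [0, 1, -3]]

The invariant factors of A (the non-unit diagonal entries of the Smith normal form of xI - A over ℚ[x]) are x(x^2 + 3x + 5), each dividing the next. The characteristic polynomial is their product, x(x^2 + 3x + 5).

The rational canonical form is the block-diagonal matrix of companion matrices C(f_i):
R = [[0, 0, 0], [1, 0, -5], [0, 1, -3]].

Note the characteristic polynomial does not split into linear factors over ℚ, so A has no Jordan form over ℚ; the rational canonical form exists over any field.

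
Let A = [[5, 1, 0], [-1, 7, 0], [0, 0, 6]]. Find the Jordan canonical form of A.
J = [[6, 1, 0], [0, 6, 0], [0, 0, 6]]

The characteristic polynomial is det(xI - A) = (x - 6)^3, so the eigenvalues are 6 (algebraic multiplicity 3).

For λ = 6: rank(A - 6I) = 1, rank((A - 6I)^2) = 0. The eigenspace has dimension 3 - 1 = 2, so there are 2 Jordan blocks; the rank sequence gives block sizes [2, 1].

Assembling the blocks gives the Jordan form J above.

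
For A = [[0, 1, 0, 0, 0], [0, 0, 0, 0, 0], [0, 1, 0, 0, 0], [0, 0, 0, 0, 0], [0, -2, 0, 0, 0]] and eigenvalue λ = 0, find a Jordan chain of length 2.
We seek v_1 ∈ ker(A^2) \ ker(A), then set v_{i+1} = A v_i.

One such chain is v_1 = [[2, 1, 0, 2, 0]]^T, v_2 = [[1, 0, 1, 0, -2]]^T. Check: A v_2 = [[0, 0, 0, 0, 0]]^T = 0.

v_1 = [[2, 1, 0, 2, 0]]^T, v_2 = [[1, 0, 1, 0, -2]]^T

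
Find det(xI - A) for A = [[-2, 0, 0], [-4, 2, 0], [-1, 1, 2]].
xI - A = [[x + 2, 0, 0], [4, x - 2, 0], [1, -1, x - 2]].

Expanding det(xI - A) along the first row:
det(xI - A) = + (x + 2)·det([[x - 2, 0], [-1, x - 2]]) - (0)·det([[4, 0], [1, x - 2]]) + (0)·det([[4, x - 2], [1, -1]]).

Evaluating gives χ_A(x) = x^3 - 2x^2 - 4x + 8 = (x - 2)^2(x + 2).

χ_A(x) = (x - 2)^2(x + 2)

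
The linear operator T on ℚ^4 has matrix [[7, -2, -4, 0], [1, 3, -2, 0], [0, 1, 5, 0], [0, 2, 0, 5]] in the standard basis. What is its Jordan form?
J = [[5, 1, 0, 0], [0, 5, 1, 0], [0, 0, 5, 0], [0, 0, 0, 5]]

The characteristic polynomial is det(xI - A) = (x - 5)^4, so the eigenvalues are 5 (algebraic multiplicity 4).

For λ = 5: rank(A - 5I) = 2, rank((A - 5I)^2) = 1, rank((A - 5I)^3) = 0. The eigenspace has dimension 4 - 2 = 2, so there are 2 Jordan blocks; the rank sequence gives block sizes [3, 1].

Assembling the blocks gives the Jordan form J above.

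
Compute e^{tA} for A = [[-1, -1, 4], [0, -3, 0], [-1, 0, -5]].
A has Jordan form J = [[-3, 1, 0], [0, -3, 1], [0, 0, -3]] with A = PJP^{-1}, so e^{tA} = P e^{tJ} P^{-1}.

For a Jordan block J_k(λ), e^{tJ_k(λ)} = e^{λt} · (I + tN + t^2 N^2/2! + ... + t^{k-1} N^{k-1}/(k-1)!) where N is the nilpotent superdiagonal part.

Assembling the blocks and conjugating back gives the entries of e^{tA} as shown above.

e^{tA} = [[(2*t + 1)*e^{-3*t}, t*(-t - 1)*e^{-3*t}, 4*t*e^{-3*t}], [0, e^{-3*t}, 0], [-t*e^{-3*t}, t^2*e^{-3*t}/2, (1 - 2*t)*e^{-3*t}]]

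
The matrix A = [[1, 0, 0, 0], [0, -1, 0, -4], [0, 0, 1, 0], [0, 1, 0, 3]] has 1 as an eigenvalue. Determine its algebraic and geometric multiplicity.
The characteristic polynomial is (x - 1)^4, so the factor x - 1 appears with exponent 4: the algebraic multiplicity is 4.

rank(A - I) = 1, so the eigenspace has dimension 4 - 1 = 3: the geometric multiplicity is 3.

Since 3 < 4, A is not diagonalizable.

algebraic multiplicity 4, geometric multiplicity 3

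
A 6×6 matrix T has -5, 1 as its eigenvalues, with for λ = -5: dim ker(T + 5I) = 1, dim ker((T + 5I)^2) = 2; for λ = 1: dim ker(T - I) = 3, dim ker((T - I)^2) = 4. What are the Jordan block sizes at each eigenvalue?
Jordan blocks: (-5, 2), (1, 2), (1, 1), (1, 1)

λ = -5: successive nullity increments [1, 1] count blocks of size ≥ k; block sizes are [2].
λ = 1: successive nullity increments [3, 1] count blocks of size ≥ k; block sizes are [2, 1, 1].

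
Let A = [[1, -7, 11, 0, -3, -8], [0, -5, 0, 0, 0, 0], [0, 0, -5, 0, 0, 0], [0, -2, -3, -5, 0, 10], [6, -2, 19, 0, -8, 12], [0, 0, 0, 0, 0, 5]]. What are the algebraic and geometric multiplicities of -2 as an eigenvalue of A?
The characteristic polynomial is (x - 5)(x + 2)(x + 5)^4, so the factor x + 2 appears with exponent 1: the algebraic multiplicity is 1.

rank(A + 2I) = 5, so the eigenspace has dimension 6 - 5 = 1: the geometric multiplicity is 1.

algebraic multiplicity 1, geometric multiplicity 1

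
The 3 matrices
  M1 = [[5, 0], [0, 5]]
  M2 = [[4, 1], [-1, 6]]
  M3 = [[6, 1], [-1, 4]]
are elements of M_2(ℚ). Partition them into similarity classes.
Characteristic polynomials: χ_{M1} = (x - 5)^2, χ_{M2} = (x - 5)^2, χ_{M3} = (x - 5)^2.

{M1}: invariant factors x - 5, x - 5.

{M2, M3}: invariant factors (x - 5)^2.

Matrices are similar if and only if their invariant-factor lists agree; the partition into similarity classes is {M1}, {M2, M3}.

2 classes: {M1}, {M2, M3}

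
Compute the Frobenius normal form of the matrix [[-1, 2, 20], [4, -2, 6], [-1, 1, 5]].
The invariant factors of A (the non-unit diagonal entries of the Smith normal form of xI - A over ℚ[x]) are (x - 4)(x + 1)^2, each dividing the next. The characteristic polynomial is their product, (x - 4)(x + 1)^2.

The rational canonical form is the block-diagonal matrix of companion matrices C(f_i):
R = [[0, 0, 4], [1, 0, 7], [0, 1, 2]].

R = [[0, 0, 4], [1, 0, 7], [0, 1, 2]]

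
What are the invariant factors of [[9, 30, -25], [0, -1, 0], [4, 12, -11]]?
x + 1, (x + 1)^2

The Jordan structure of A has elementary divisors (x + 1)^2, (x + 1). Arranging the block sizes at each eigenvalue in decreasing order and taking row products gives the invariant factors.

Invariant factors (smallest first, each dividing the next): x + 1, (x + 1)^2.

Check: the last factor (x + 1)^2 is the minimal polynomial, and the product (x + 1)^3 is the characteristic polynomial.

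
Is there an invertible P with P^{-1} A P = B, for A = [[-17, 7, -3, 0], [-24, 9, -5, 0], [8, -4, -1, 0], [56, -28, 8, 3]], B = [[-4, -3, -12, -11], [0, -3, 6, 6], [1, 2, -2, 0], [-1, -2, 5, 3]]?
Yes.

Two matrices over a field are similar if and only if they have the same invariant factors.

Both A and B have characteristic polynomial (x - 3)(x + 3)^3 and minimal polynomial (x - 3)(x + 3)^3. Computing further, both have invariant factors (x - 3)(x + 3)^3. Hence A and B are similar.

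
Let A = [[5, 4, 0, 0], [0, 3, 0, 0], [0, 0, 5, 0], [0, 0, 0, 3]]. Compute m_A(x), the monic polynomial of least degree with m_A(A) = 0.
m_A(x) = (x - 5)(x - 3)

The characteristic polynomial factors as (x - 5)^2(x - 3)^2. The minimal polynomial is ∏(x - λ)^{k_λ} where k_λ is the size of the largest Jordan block at λ.

For λ = 3: rank(A - 3I) = 2, and the largest Jordan block has size 1 (the smallest k with rank((A - 3I)^k) = rank((A - 3I)^(k+1))).
For λ = 5: rank(A - 5I) = 2, and the largest Jordan block has size 1 (the smallest k with rank((A - 5I)^k) = rank((A - 5I)^(k+1))).

So m_A(x) = (x - 5)(x - 3).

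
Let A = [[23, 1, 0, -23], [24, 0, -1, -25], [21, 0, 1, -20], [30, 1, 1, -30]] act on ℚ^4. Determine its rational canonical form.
The invariant factors of A (the non-unit diagonal entries of the Smith normal form of xI - A over ℚ[x]) are (x + 3)^2(x^2 + 5), each dividing the next. The characteristic polynomial is their product, (x + 3)^2(x^2 + 5).

The rational canonical form is the block-diagonal matrix of companion matrices C(f_i):
R = [[0, 0, 0, -45], [1, 0, 0, -30], [0, 1, 0, -14], [0, 0, 1, -6]].

Note the characteristic polynomial does not split into linear factors over ℚ, so A has no Jordan form over ℚ; the rational canonical form exists over any field.

R = [[0, 0, 0, -45], [1, 0, 0, -30], [0, 1, 0, -14], [0, 0, 1, -6]]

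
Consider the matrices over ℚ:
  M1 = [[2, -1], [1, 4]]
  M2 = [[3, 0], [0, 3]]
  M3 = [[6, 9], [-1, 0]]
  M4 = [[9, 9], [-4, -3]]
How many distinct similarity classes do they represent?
Characteristic polynomials: χ_{M1} = (x - 3)^2, χ_{M2} = (x - 3)^2, χ_{M3} = (x - 3)^2, χ_{M4} = (x - 3)^2.

{M1, M3, M4}: invariant factors (x - 3)^2.

{M2}: invariant factors x - 3, x - 3.

Matrices are similar if and only if their invariant-factor lists agree; the partition into similarity classes is {M1, M3, M4}, {M2}.

2 classes: {M1, M3, M4}, {M2}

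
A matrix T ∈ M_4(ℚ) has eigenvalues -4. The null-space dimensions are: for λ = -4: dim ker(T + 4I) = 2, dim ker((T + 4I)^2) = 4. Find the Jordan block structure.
λ = -4: successive nullity increments [2, 2] count blocks of size ≥ k; block sizes are [2, 2].

Jordan blocks: (-4, 2), (-4, 2)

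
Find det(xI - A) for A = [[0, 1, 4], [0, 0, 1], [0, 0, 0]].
χ_A(x) = x^3

xI - A = [[x, -1, -4], [0, x, -1], [0, 0, x]].

Expanding det(xI - A) along the first row:
det(xI - A) = + (x)·det([[x, -1], [0, x]]) - (-1)·det([[0, -1], [0, x]]) + (-4)·det([[0, x], [0, 0]]).

Evaluating gives χ_A(x) = x^3.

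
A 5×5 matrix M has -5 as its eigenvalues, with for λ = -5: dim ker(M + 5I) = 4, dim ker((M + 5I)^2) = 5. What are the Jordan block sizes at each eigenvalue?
Jordan blocks: (-5, 2), (-5, 1), (-5, 1), (-5, 1)

λ = -5: successive nullity increments [4, 1] count blocks of size ≥ k; block sizes are [2, 1, 1, 1].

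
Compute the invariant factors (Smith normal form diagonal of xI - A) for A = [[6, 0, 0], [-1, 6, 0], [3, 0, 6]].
The Jordan structure of A has elementary divisors (x - 6)^2, (x - 6). Arranging the block sizes at each eigenvalue in decreasing order and taking row products gives the invariant factors.

Invariant factors (smallest first, each dividing the next): x - 6, (x - 6)^2.

Check: the last factor (x - 6)^2 is the minimal polynomial, and the product (x - 6)^3 is the characteristic polynomial.

x - 6, (x - 6)^2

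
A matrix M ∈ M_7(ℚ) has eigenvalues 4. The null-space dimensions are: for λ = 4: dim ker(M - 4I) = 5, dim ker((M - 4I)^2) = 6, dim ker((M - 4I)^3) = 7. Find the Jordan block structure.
λ = 4: successive nullity increments [5, 1, 1] count blocks of size ≥ k; block sizes are [3, 1, 1, 1, 1].

Jordan blocks: (4, 3), (4, 1), (4, 1), (4, 1), (4, 1)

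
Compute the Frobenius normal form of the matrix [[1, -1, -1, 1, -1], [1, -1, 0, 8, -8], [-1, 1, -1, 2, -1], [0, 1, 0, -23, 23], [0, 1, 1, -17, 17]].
The invariant factors of A (the non-unit diagonal entries of the Smith normal form of xI - A over ℚ[x]) are (x - 1)(x^2 + 4x - 1)^2, each dividing the next. The characteristic polynomial is their product, (x - 1)(x^2 + 4x - 1)^2.

The rational canonical form is the block-diagonal matrix of companion matrices C(f_i):
R = [[0, 0, 0, 0, 1], [1, 0, 0, 0, -9], [0, 1, 0, 0, 22], [0, 0, 1, 0, -6], [0, 0, 0, 1, -7]].

Note the characteristic polynomial does not split into linear factors over ℚ, so A has no Jordan form over ℚ; the rational canonical form exists over any field.

R = [[0, 0, 0, 0, 1], [1, 0, 0, 0, -9], [0, 1, 0, 0, 22], [0, 0, 1, 0, -6], [0, 0, 0, 1, -7]]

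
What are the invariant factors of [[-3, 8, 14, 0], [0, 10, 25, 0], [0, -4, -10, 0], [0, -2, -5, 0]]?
x, x^2(x + 3)

The Jordan structure of A has elementary divisors (x + 3), x^2, x. Arranging the block sizes at each eigenvalue in decreasing order and taking row products gives the invariant factors.

Invariant factors (smallest first, each dividing the next): x, x^2(x + 3).

Check: the last factor x^2(x + 3) is the minimal polynomial, and the product x^3(x + 3) is the characteristic polynomial.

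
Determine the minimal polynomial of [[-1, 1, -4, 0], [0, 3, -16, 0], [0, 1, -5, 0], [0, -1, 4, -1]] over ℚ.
m_A(x) = (x + 1)^2

The characteristic polynomial factors as (x + 1)^4. The minimal polynomial is ∏(x - λ)^{k_λ} where k_λ is the size of the largest Jordan block at λ.

For λ = -1: rank(A + I) = 1, and the largest Jordan block has size 2 (the smallest k with rank((A + I)^k) = rank((A + I)^(k+1))).

So m_A(x) = (x + 1)^2.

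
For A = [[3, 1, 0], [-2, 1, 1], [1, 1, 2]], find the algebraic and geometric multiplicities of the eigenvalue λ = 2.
The characteristic polynomial is (x - 2)^3, so the factor x - 2 appears with exponent 3: the algebraic multiplicity is 3.

rank(A - 2I) = 2, so the eigenspace has dimension 3 - 2 = 1: the geometric multiplicity is 1.

Since 1 < 3, A is not diagonalizable.

algebraic multiplicity 3, geometric multiplicity 1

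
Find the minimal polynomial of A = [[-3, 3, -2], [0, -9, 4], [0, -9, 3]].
The characteristic polynomial factors as (x + 3)^3. The minimal polynomial is ∏(x - λ)^{k_λ} where k_λ is the size of the largest Jordan block at λ.

For λ = -3: rank(A + 3I) = 1, and the largest Jordan block has size 2 (the smallest k with rank((A + 3I)^k) = rank((A + 3I)^(k+1))).

So m_A(x) = (x + 3)^2.

m_A(x) = (x + 3)^2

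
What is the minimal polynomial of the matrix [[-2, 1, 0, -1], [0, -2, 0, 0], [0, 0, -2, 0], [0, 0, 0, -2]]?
The characteristic polynomial factors as (x + 2)^4. The minimal polynomial is ∏(x - λ)^{k_λ} where k_λ is the size of the largest Jordan block at λ.

For λ = -2: rank(A + 2I) = 1, and the largest Jordan block has size 2 (the smallest k with rank((A + 2I)^k) = rank((A + 2I)^(k+1))).

So m_A(x) = (x + 2)^2.

m_A(x) = (x + 2)^2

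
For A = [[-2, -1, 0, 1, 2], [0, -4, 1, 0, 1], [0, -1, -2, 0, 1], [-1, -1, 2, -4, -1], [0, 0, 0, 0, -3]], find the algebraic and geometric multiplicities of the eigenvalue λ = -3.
algebraic multiplicity 5, geometric multiplicity 2

The characteristic polynomial is (x + 3)^5, so the factor x + 3 appears with exponent 5: the algebraic multiplicity is 5.

rank(A + 3I) = 3, so the eigenspace has dimension 5 - 3 = 2: the geometric multiplicity is 2.

Since 2 < 5, A is not diagonalizable.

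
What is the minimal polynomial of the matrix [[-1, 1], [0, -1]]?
m_A(x) = (x + 1)^2

The characteristic polynomial factors as (x + 1)^2. The minimal polynomial is ∏(x - λ)^{k_λ} where k_λ is the size of the largest Jordan block at λ.

For λ = -1: rank(A + I) = 1, and the largest Jordan block has size 2 (the smallest k with rank((A + I)^k) = rank((A + I)^(k+1))).

So m_A(x) = (x + 1)^2.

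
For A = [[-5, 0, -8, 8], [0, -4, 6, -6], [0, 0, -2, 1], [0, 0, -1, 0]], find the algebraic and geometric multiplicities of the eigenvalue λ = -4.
algebraic multiplicity 1, geometric multiplicity 1

The characteristic polynomial is (x + 1)^2(x + 4)(x + 5), so the factor x + 4 appears with exponent 1: the algebraic multiplicity is 1.

rank(A + 4I) = 3, so the eigenspace has dimension 4 - 3 = 1: the geometric multiplicity is 1.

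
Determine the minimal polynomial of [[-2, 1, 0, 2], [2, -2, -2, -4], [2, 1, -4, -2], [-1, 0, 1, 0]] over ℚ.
m_A(x) = (x + 2)^2

The characteristic polynomial factors as (x + 2)^4. The minimal polynomial is ∏(x - λ)^{k_λ} where k_λ is the size of the largest Jordan block at λ.

For λ = -2: rank(A + 2I) = 2, and the largest Jordan block has size 2 (the smallest k with rank((A + 2I)^k) = rank((A + 2I)^(k+1))).

So m_A(x) = (x + 2)^2.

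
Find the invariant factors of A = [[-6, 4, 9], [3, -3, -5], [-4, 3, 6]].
The Jordan structure of A has elementary divisors (x + 1)^3. Arranging the block sizes at each eigenvalue in decreasing order and taking row products gives the invariant factors.

Invariant factors (smallest first, each dividing the next): (x + 1)^3.

Check: the last factor (x + 1)^3 is the minimal polynomial, and the product (x + 1)^3 is the characteristic polynomial.

(x + 1)^3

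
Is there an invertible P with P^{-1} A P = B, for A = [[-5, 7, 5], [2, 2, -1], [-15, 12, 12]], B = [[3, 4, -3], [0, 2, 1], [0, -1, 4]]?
Yes.

Two matrices over a field are similar if and only if they have the same invariant factors.

Both A and B have characteristic polynomial (x - 3)^3 and minimal polynomial (x - 3)^3. Computing further, both have invariant factors (x - 3)^3. Hence A and B are similar.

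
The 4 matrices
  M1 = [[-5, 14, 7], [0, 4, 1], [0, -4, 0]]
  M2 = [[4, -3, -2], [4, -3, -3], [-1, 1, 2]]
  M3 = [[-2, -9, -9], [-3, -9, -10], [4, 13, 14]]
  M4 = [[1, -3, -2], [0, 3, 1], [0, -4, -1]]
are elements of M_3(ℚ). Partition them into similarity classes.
2 classes: {M1}, {M2, M3, M4}

Characteristic polynomials: χ_{M1} = (x - 2)^2(x + 5), χ_{M2} = (x - 1)^3, χ_{M3} = (x - 1)^3, χ_{M4} = (x - 1)^3.

{M1}: invariant factors (x - 2)^2(x + 5).

{M2, M3, M4}: invariant factors (x - 1)^3.

Matrices are similar if and only if their invariant-factor lists agree; the partition into similarity classes is {M1}, {M2, M3, M4}.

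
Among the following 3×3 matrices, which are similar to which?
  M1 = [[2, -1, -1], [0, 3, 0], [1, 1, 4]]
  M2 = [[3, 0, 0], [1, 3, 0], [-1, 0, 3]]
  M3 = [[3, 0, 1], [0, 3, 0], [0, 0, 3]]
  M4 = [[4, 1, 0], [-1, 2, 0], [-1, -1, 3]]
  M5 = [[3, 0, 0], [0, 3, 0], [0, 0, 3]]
Characteristic polynomials: χ_{M1} = (x - 3)^3, χ_{M2} = (x - 3)^3, χ_{M3} = (x - 3)^3, χ_{M4} = (x - 3)^3, χ_{M5} = (x - 3)^3.

{M1, M2, M3, M4}: invariant factors x - 3, (x - 3)^2.

{M5}: invariant factors x - 3, x - 3, x - 3.

Matrices are similar if and only if their invariant-factor lists agree; the partition into similarity classes is {M1, M2, M3, M4}, {M5}.

2 classes: {M1, M2, M3, M4}, {M5}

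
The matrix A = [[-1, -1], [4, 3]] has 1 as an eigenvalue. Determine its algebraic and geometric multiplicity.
algebraic multiplicity 2, geometric multiplicity 1

The characteristic polynomial is (x - 1)^2, so the factor x - 1 appears with exponent 2: the algebraic multiplicity is 2.

rank(A - I) = 1, so the eigenspace has dimension 2 - 1 = 1: the geometric multiplicity is 1.

Since 1 < 2, A is not diagonalizable.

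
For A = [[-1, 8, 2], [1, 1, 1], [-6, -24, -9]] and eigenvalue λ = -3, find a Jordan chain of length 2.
We seek v_1 ∈ ker((A + 3I)^2) \ ker(A + 3I), then set v_{i+1} = (A + 3I) v_i.

One such chain is v_1 = [[-1, 0, 2]]^T, v_2 = [[2, 1, -6]]^T. Check: (A + 3I) v_2 = [[0, 0, 0]]^T = 0.

v_1 = [[-1, 0, 2]]^T, v_2 = [[2, 1, -6]]^T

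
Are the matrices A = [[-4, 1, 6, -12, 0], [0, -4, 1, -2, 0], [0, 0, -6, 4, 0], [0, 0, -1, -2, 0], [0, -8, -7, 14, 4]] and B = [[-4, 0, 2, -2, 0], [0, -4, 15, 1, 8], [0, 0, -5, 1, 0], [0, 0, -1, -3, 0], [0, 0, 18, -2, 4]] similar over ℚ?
Both have characteristic polynomial (x - 4)(x + 4)^4, but the minimal polynomial of A is (x - 4)(x + 4)^3 while the minimal polynomial of B is (x - 4)(x + 4)^2. The minimal polynomial is a similarity invariant, so A and B are not similar.

No.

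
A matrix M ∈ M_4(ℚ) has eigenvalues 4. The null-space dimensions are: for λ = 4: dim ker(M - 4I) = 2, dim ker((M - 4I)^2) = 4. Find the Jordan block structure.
Jordan blocks: (4, 2), (4, 2)

λ = 4: successive nullity increments [2, 2] count blocks of size ≥ k; block sizes are [2, 2].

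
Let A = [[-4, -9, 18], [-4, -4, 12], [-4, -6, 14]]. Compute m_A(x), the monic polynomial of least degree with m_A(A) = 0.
m_A(x) = (x - 2)^2

The characteristic polynomial factors as (x - 2)^3. The minimal polynomial is ∏(x - λ)^{k_λ} where k_λ is the size of the largest Jordan block at λ.

For λ = 2: rank(A - 2I) = 1, and the largest Jordan block has size 2 (the smallest k with rank((A - 2I)^k) = rank((A - 2I)^(k+1))).

So m_A(x) = (x - 2)^2.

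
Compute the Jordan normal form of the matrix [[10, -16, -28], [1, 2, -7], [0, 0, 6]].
The characteristic polynomial is det(xI - A) = (x - 6)^3, so the eigenvalues are 6 (algebraic multiplicity 3).

For λ = 6: rank(A - 6I) = 1, rank((A - 6I)^2) = 0. The eigenspace has dimension 3 - 1 = 2, so there are 2 Jordan blocks; the rank sequence gives block sizes [2, 1].

Assembling the blocks gives the Jordan form J above.

J = [[6, 1, 0], [0, 6, 0], [0, 0, 6]]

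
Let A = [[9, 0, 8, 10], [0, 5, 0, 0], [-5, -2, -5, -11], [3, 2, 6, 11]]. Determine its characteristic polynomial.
χ_A(x) = (x - 5)^4

xI - A = [[x - 9, 0, -8, -10], [0, x - 5, 0, 0], [5, 2, x + 5, 11], [-3, -2, -6, x - 11]].

Expanding det(xI - A) along the first row:
det(xI - A) = + (x - 9)·det([[x - 5, 0, 0], [2, x + 5, 11], [-2, -6, x - 11]]) - (0)·det([[0, 0, 0], [5, x + 5, 11], [-3, -6, x - 11]]) + (-8)·det([[0, x - 5, 0], [5, 2, 11], [-3, -2, x - 11]]) - (-10)·det([[0, x - 5, 0], [5, 2, x + 5], [-3, -2, -6]]).

Evaluating gives χ_A(x) = x^4 - 20x^3 + 150x^2 - 500x + 625 = (x - 5)^4.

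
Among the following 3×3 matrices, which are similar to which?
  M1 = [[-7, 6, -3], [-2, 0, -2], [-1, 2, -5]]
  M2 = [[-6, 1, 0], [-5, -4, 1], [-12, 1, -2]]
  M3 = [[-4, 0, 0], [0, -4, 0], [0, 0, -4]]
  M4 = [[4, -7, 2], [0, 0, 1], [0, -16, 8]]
4 classes: {M1}, {M2}, {M3}, {M4}

Characteristic polynomials: χ_{M1} = (x + 4)^3, χ_{M2} = (x + 4)^3, χ_{M3} = (x + 4)^3, χ_{M4} = (x - 4)^3.

{M1}: invariant factors x + 4, (x + 4)^2.

{M2}: invariant factors (x + 4)^3.

{M3}: invariant factors x + 4, x + 4, x + 4.

{M4}: invariant factors (x - 4)^3.

Matrices are similar if and only if their invariant-factor lists agree; the partition into similarity classes is {M1}, {M2}, {M3}, {M4}.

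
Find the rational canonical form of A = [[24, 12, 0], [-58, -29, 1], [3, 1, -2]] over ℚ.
R = [[0, 0, 12], [1, 0, -9], [0, 1, -7]]

The invariant factors of A (the non-unit diagonal entries of the Smith normal form of xI - A over ℚ[x]) are (x + 4)(x^2 + 3x - 3), each dividing the next. The characteristic polynomial is their product, (x + 4)(x^2 + 3x - 3).

The rational canonical form is the block-diagonal matrix of companion matrices C(f_i):
R = [[0, 0, 12], [1, 0, -9], [0, 1, -7]].

Note the characteristic polynomial does not split into linear factors over ℚ, so A has no Jordan form over ℚ; the rational canonical form exists over any field.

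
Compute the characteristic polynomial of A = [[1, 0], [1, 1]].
χ_A(x) = (x - 1)^2

xI - A = [[x - 1, 0], [-1, x - 1]].

Expanding det(xI - A) along the first row:
det(xI - A) = + (x - 1)·det([[x - 1]]) - (0)·det([[-1]]).

Evaluating gives χ_A(x) = x^2 - 2x + 1 = (x - 1)^2.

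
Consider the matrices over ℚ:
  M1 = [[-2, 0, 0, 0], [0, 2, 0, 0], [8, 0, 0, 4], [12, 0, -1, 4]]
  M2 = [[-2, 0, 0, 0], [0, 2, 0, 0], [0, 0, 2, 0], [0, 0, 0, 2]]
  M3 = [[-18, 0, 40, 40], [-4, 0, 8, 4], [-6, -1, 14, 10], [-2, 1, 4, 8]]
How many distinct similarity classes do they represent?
2 classes: {M1, M3}, {M2}

Characteristic polynomials: χ_{M1} = (x - 2)^3(x + 2), χ_{M2} = (x - 2)^3(x + 2), χ_{M3} = (x - 2)^3(x + 2).

{M1, M3}: invariant factors x - 2, (x - 2)^2(x + 2).

{M2}: invariant factors x - 2, x - 2, (x - 2)(x + 2).

Matrices are similar if and only if their invariant-factor lists agree; the partition into similarity classes is {M1, M3}, {M2}.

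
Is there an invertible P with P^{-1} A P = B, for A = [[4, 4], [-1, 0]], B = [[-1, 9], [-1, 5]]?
Two matrices over a field are similar if and only if they have the same invariant factors.

Both A and B have characteristic polynomial (x - 2)^2 and minimal polynomial (x - 2)^2. Computing further, both have invariant factors (x - 2)^2. Hence A and B are similar.

Yes.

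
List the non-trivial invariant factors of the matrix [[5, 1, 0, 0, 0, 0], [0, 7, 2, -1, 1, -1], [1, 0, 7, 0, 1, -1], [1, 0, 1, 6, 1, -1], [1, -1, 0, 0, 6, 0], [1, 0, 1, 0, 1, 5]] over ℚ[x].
x - 6, (x - 6)^2, (x - 6)^3

The Jordan structure of A has elementary divisors (x - 6)^3, (x - 6)^2, (x - 6). Arranging the block sizes at each eigenvalue in decreasing order and taking row products gives the invariant factors.

Invariant factors (smallest first, each dividing the next): x - 6, (x - 6)^2, (x - 6)^3.

Check: the last factor (x - 6)^3 is the minimal polynomial, and the product (x - 6)^6 is the characteristic polynomial.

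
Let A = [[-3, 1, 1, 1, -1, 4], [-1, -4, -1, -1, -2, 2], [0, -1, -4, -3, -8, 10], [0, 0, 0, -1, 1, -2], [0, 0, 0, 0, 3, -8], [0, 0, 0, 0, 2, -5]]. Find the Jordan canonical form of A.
J = [[-4, 1, 0, 0, 0, 0], [0, -4, 0, 0, 0, 0], [0, 0, -3, 0, 0, 0], [0, 0, 0, -1, 1, 0], [0, 0, 0, 0, -1, 0], [0, 0, 0, 0, 0, -1]]

The characteristic polynomial is det(xI - A) = (x + 1)^3(x + 3)(x + 4)^2, so the eigenvalues are -4 (algebraic multiplicity 2), -3 (algebraic multiplicity 1), -1 (algebraic multiplicity 3).

For λ = -4: rank(A + 4I) = 5, rank((A + 4I)^2) = 4. The eigenspace has dimension 6 - 5 = 1, so there is 1 Jordan block; the rank sequence gives block sizes [2].

For λ = -3: algebraic multiplicity 1 gives one 1×1 block.

For λ = -1: rank(A + I) = 4, rank((A + I)^2) = 3. The eigenspace has dimension 6 - 4 = 2, so there are 2 Jordan blocks; the rank sequence gives block sizes [2, 1].

Assembling the blocks gives the Jordan form J above.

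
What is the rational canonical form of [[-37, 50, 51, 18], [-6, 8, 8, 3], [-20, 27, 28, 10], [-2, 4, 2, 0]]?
The invariant factors of A (the non-unit diagonal entries of the Smith normal form of xI - A over ℚ[x]) are (x + 1)(x^3 + 4), each dividing the next. The characteristic polynomial is their product, (x + 1)(x^3 + 4).

The rational canonical form is the block-diagonal matrix of companion matrices C(f_i):
R = [[0, 0, 0, -4], [1, 0, 0, -4], [0, 1, 0, 0], [0, 0, 1, -1]].

Note the characteristic polynomial does not split into linear factors over ℚ, so A has no Jordan form over ℚ; the rational canonical form exists over any field.

R = [[0, 0, 0, -4], [1, 0, 0, -4], [0, 1, 0, 0], [0, 0, 1, -1]]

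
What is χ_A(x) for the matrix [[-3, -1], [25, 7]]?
χ_A(x) = (x - 2)^2

xI - A = [[x + 3, 1], [-25, x - 7]].

Expanding det(xI - A) along the first row:
det(xI - A) = + (x + 3)·det([[x - 7]]) - (1)·det([[-25]]).

Evaluating gives χ_A(x) = x^2 - 4x + 4 = (x - 2)^2.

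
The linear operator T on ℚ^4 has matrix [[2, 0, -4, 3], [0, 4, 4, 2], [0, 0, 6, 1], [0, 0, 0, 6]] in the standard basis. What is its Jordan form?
The characteristic polynomial is det(xI - A) = (x - 6)^2(x - 4)(x - 2), so the eigenvalues are 2 (algebraic multiplicity 1), 4 (algebraic multiplicity 1), 6 (algebraic multiplicity 2).

For λ = 2: algebraic multiplicity 1 gives one 1×1 block.

For λ = 4: algebraic multiplicity 1 gives one 1×1 block.

For λ = 6: rank(A - 6I) = 3, rank((A - 6I)^2) = 2. The eigenspace has dimension 4 - 3 = 1, so there is 1 Jordan block; the rank sequence gives block sizes [2].

Assembling the blocks gives the Jordan form J above.

J = [[2, 0, 0, 0], [0, 4, 0, 0], [0, 0, 6, 1], [0, 0, 0, 6]]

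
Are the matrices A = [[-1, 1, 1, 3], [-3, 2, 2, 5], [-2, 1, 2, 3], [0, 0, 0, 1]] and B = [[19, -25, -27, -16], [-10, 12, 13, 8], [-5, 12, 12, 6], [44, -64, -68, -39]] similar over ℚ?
Two matrices over a field are similar if and only if they have the same invariant factors.

Both A and B have characteristic polynomial (x - 1)^4 and minimal polynomial (x - 1)^3. Computing further, both have invariant factors x - 1, (x - 1)^3. Hence A and B are similar.

Yes.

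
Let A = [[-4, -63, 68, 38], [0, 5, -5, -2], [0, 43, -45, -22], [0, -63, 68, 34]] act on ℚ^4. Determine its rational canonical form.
The invariant factors of A (the non-unit diagonal entries of the Smith normal form of xI - A over ℚ[x]) are x + 4, (x - 2)(x + 4)^2, each dividing the next. The characteristic polynomial is their product, (x - 2)(x + 4)^3.

The rational canonical form is the block-diagonal matrix of companion matrices C(f_i):
R = [[-4, 0, 0, 0], [0, 0, 0, 32], [0, 1, 0, 0], [0, 0, 1, -6]].

R = [[-4, 0, 0, 0], [0, 0, 0, 32], [0, 1, 0, 0], [0, 0, 1, -6]]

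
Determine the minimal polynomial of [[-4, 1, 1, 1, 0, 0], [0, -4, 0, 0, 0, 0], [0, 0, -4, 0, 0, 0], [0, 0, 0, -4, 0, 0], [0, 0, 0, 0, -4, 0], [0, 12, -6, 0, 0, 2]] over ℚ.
The characteristic polynomial factors as (x - 2)(x + 4)^5. The minimal polynomial is ∏(x - λ)^{k_λ} where k_λ is the size of the largest Jordan block at λ.

For λ = -4: rank(A + 4I) = 2, and the largest Jordan block has size 2 (the smallest k with rank((A + 4I)^k) = rank((A + 4I)^(k+1))).
For λ = 2: rank(A - 2I) = 5, and the largest Jordan block has size 1 (the smallest k with rank((A - 2I)^k) = rank((A - 2I)^(k+1))).

So m_A(x) = (x - 2)(x + 4)^2.

m_A(x) = (x - 2)(x + 4)^2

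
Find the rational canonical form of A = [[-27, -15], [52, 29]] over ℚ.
R = [[0, 3], [1, 2]]

The invariant factors of A (the non-unit diagonal entries of the Smith normal form of xI - A over ℚ[x]) are (x - 3)(x + 1), each dividing the next. The characteristic polynomial is their product, (x - 3)(x + 1).

The rational canonical form is the block-diagonal matrix of companion matrices C(f_i):
R = [[0, 3], [1, 2]].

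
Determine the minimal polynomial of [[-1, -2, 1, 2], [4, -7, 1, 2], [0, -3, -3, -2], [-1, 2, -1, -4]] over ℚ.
m_A(x) = (x + 2)(x + 4)^2(x + 5)

The characteristic polynomial factors as (x + 2)(x + 4)^2(x + 5). The minimal polynomial is ∏(x - λ)^{k_λ} where k_λ is the size of the largest Jordan block at λ.

For λ = -5: rank(A + 5I) = 3, and the largest Jordan block has size 1 (the smallest k with rank((A + 5I)^k) = rank((A + 5I)^(k+1))).
For λ = -4: rank(A + 4I) = 3, and the largest Jordan block has size 2 (the smallest k with rank((A + 4I)^k) = rank((A + 4I)^(k+1))).
For λ = -2: rank(A + 2I) = 3, and the largest Jordan block has size 1 (the smallest k with rank((A + 2I)^k) = rank((A + 2I)^(k+1))).

So m_A(x) = (x + 2)(x + 4)^2(x + 5).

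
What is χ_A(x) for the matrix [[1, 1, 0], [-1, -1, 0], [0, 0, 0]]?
xI - A = [[x - 1, -1, 0], [1, x + 1, 0], [0, 0, x]].

Expanding det(xI - A) along the first row:
det(xI - A) = + (x - 1)·det([[x + 1, 0], [0, x]]) - (-1)·det([[1, 0], [0, x]]) + (0)·det([[1, x + 1], [0, 0]]).

Evaluating gives χ_A(x) = x^3.

χ_A(x) = x^3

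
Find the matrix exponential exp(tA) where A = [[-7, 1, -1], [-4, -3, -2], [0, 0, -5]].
e^{tA} = [[(1 - 2*t)*e^{-5*t}, t*e^{-5*t}, -t*e^{-5*t}], [-4*t*e^{-5*t}, (2*t + 1)*e^{-5*t}, -2*t*e^{-5*t}], [0, 0, e^{-5*t}]]

A has Jordan form J = [[-5, 1, 0], [0, -5, 0], [0, 0, -5]] with A = PJP^{-1}, so e^{tA} = P e^{tJ} P^{-1}.

For a Jordan block J_k(λ), e^{tJ_k(λ)} = e^{λt} · (I + tN + t^2 N^2/2! + ... + t^{k-1} N^{k-1}/(k-1)!) where N is the nilpotent superdiagonal part.

Assembling the blocks and conjugating back gives the entries of e^{tA} as shown above.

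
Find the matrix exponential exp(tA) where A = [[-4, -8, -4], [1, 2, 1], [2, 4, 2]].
A has Jordan form J = [[0, 1, 0], [0, 0, 0], [0, 0, 0]] with A = PJP^{-1}, so e^{tA} = P e^{tJ} P^{-1}.

For a Jordan block J_k(λ), e^{tJ_k(λ)} = e^{λt} · (I + tN + t^2 N^2/2! + ... + t^{k-1} N^{k-1}/(k-1)!) where N is the nilpotent superdiagonal part.

Assembling the blocks and conjugating back gives the entries of e^{tA} as shown above.

e^{tA} = [[1 - 4*t, -8*t, -4*t], [t, 2*t + 1, t], [2*t, 4*t, 2*t + 1]]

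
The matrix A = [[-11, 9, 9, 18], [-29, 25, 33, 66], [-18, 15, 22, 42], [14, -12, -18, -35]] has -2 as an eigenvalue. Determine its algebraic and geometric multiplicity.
The characteristic polynomial is (x - 1)^3(x + 2), so the factor x + 2 appears with exponent 1: the algebraic multiplicity is 1.

rank(A + 2I) = 3, so the eigenspace has dimension 4 - 3 = 1: the geometric multiplicity is 1.

algebraic multiplicity 1, geometric multiplicity 1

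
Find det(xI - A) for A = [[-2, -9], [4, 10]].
χ_A(x) = (x - 4)^2

xI - A = [[x + 2, 9], [-4, x - 10]].

Expanding det(xI - A) along the first row:
det(xI - A) = + (x + 2)·det([[x - 10]]) - (9)·det([[-4]]).

Evaluating gives χ_A(x) = x^2 - 8x + 16 = (x - 4)^2.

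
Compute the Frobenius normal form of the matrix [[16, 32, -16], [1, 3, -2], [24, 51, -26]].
R = [[0, 0, 16], [1, 0, -8], [0, 1, -7]]

The invariant factors of A (the non-unit diagonal entries of the Smith normal form of xI - A over ℚ[x]) are (x - 1)(x + 4)^2, each dividing the next. The characteristic polynomial is their product, (x - 1)(x + 4)^2.

The rational canonical form is the block-diagonal matrix of companion matrices C(f_i):
R = [[0, 0, 16], [1, 0, -8], [0, 1, -7]].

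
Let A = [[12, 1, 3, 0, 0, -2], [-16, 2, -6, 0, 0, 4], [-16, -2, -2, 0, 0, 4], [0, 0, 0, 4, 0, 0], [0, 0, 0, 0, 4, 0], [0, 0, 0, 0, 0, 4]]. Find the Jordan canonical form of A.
The characteristic polynomial is det(xI - A) = (x - 4)^6, so the eigenvalues are 4 (algebraic multiplicity 6).

For λ = 4: rank(A - 4I) = 1, rank((A - 4I)^2) = 0. The eigenspace has dimension 6 - 1 = 5, so there are 5 Jordan blocks; the rank sequence gives block sizes [2, 1, 1, 1, 1].

Assembling the blocks gives the Jordan form J above.

J = [[4, 1, 0, 0, 0, 0], [0, 4, 0, 0, 0, 0], [0, 0, 4, 0, 0, 0], [0, 0, 0, 4, 0, 0], [0, 0, 0, 0, 4, 0], [0, 0, 0, 0, 0, 4]]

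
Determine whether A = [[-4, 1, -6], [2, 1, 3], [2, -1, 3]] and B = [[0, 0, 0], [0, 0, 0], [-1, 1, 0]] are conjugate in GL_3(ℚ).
No.

Both have characteristic polynomial x^3, but the minimal polynomial of A is x^3 while the minimal polynomial of B is x^2. The minimal polynomial is a similarity invariant, so A and B are not similar.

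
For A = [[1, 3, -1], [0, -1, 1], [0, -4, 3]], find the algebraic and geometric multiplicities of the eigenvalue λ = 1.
algebraic multiplicity 3, geometric multiplicity 1

The characteristic polynomial is (x - 1)^3, so the factor x - 1 appears with exponent 3: the algebraic multiplicity is 3.

rank(A - I) = 2, so the eigenspace has dimension 3 - 2 = 1: the geometric multiplicity is 1.

Since 1 < 3, A is not diagonalizable.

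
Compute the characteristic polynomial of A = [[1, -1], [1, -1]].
χ_A(x) = x^2

xI - A = [[x - 1, 1], [-1, x + 1]].

Expanding det(xI - A) along the first row:
det(xI - A) = + (x - 1)·det([[x + 1]]) - (1)·det([[-1]]).

Evaluating gives χ_A(x) = x^2.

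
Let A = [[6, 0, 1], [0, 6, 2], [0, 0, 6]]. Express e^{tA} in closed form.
e^{tA} = [[e^{6*t}, 0, t*e^{6*t}], [0, e^{6*t}, 2*t*e^{6*t}], [0, 0, e^{6*t}]]

A has Jordan form J = [[6, 1, 0], [0, 6, 0], [0, 0, 6]] with A = PJP^{-1}, so e^{tA} = P e^{tJ} P^{-1}.

For a Jordan block J_k(λ), e^{tJ_k(λ)} = e^{λt} · (I + tN + t^2 N^2/2! + ... + t^{k-1} N^{k-1}/(k-1)!) where N is the nilpotent superdiagonal part.

Assembling the blocks and conjugating back gives the entries of e^{tA} as shown above.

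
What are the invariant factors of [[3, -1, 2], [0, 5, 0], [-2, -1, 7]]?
The Jordan structure of A has elementary divisors (x - 5)^2, (x - 5). Arranging the block sizes at each eigenvalue in decreasing order and taking row products gives the invariant factors.

Invariant factors (smallest first, each dividing the next): x - 5, (x - 5)^2.

Check: the last factor (x - 5)^2 is the minimal polynomial, and the product (x - 5)^3 is the characteristic polynomial.

x - 5, (x - 5)^2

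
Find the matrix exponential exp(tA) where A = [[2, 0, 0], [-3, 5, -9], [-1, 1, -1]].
e^{tA} = [[e^{2*t}, 0, 0], [-3*t*e^{2*t}, (3*t + 1)*e^{2*t}, -9*t*e^{2*t}], [-t*e^{2*t}, t*e^{2*t}, (1 - 3*t)*e^{2*t}]]

A has Jordan form J = [[2, 1, 0], [0, 2, 0], [0, 0, 2]] with A = PJP^{-1}, so e^{tA} = P e^{tJ} P^{-1}.

For a Jordan block J_k(λ), e^{tJ_k(λ)} = e^{λt} · (I + tN + t^2 N^2/2! + ... + t^{k-1} N^{k-1}/(k-1)!) where N is the nilpotent superdiagonal part.

Assembling the blocks and conjugating back gives the entries of e^{tA} as shown above.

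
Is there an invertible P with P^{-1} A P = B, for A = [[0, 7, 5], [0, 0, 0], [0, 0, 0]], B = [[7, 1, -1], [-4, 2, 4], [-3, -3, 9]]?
No.

trace(A) = 0 but trace(B) = 18. The trace is a similarity invariant, so A and B are not similar.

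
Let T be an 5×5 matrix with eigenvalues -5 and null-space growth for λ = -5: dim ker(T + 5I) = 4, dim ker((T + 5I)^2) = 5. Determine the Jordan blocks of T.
λ = -5: successive nullity increments [4, 1] count blocks of size ≥ k; block sizes are [2, 1, 1, 1].

Jordan blocks: (-5, 2), (-5, 1), (-5, 1), (-5, 1)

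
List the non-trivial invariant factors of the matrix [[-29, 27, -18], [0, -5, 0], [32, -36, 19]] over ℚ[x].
x + 5, (x + 5)^2

The Jordan structure of A has elementary divisors (x + 5)^2, (x + 5). Arranging the block sizes at each eigenvalue in decreasing order and taking row products gives the invariant factors.

Invariant factors (smallest first, each dividing the next): x + 5, (x + 5)^2.

Check: the last factor (x + 5)^2 is the minimal polynomial, and the product (x + 5)^3 is the characteristic polynomial.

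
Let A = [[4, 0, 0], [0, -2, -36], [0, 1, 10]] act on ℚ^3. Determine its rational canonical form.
The invariant factors of A (the non-unit diagonal entries of the Smith normal form of xI - A over ℚ[x]) are x - 4, (x - 4)^2, each dividing the next. The characteristic polynomial is their product, (x - 4)^3.

The rational canonical form is the block-diagonal matrix of companion matrices C(f_i):
R = [[4, 0, 0], [0, 0, -16], [0, 1, 8]].

R = [[4, 0, 0], [0, 0, -16], [0, 1, 8]]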